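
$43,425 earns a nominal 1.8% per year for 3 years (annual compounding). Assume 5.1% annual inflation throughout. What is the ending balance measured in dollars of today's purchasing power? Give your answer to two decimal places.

Nominal value at maturity: $43,425 × (1 + 1.8%)^3 ≈ $45,812.41.
Price-level factor over 3 years: (1 + 5.1%)^3 = 1.160935651.
Dividing the nominal maturity value by the price-level factor gives the value in today's money.

$39,461.63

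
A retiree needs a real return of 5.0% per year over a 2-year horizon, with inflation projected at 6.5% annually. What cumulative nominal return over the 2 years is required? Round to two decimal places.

25.05%

Required annual nominal rate: (1+5.0%)(1+6.5%) − 1 = 11.825%.
Cumulative over 2 years: (1 + 0.11825)^2 − 1 ≈ 0.25048.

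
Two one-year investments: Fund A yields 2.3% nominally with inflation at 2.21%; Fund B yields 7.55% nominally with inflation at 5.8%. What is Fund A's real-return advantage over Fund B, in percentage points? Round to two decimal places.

Fund A real return: 1.023/1.0221 − 1 = 0.088%.
Fund B real return: 1.0755/1.058 − 1 = 1.654%.
Difference: 0.088 − 1.654 = -1.566 pp.

-1.57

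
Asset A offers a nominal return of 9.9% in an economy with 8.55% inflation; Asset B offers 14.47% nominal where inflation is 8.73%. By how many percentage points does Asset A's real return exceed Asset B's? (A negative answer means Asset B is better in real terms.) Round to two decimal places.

-4.04

Asset A real return: 1.099/1.0855 − 1 = 1.244%.
Asset B real return: 1.1447/1.0873 − 1 = 5.279%.
Difference: 1.244 − 5.279 = -4.035 pp.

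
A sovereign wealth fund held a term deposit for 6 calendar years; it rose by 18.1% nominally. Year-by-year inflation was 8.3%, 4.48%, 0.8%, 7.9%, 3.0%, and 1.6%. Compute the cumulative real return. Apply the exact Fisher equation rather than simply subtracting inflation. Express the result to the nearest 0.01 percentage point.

-8.30%

Cumulative inflation factor: 1.083 × 1.0448 × 1.008 × 1.079 × 1.030 × 1.016 ≈ 1.28788.
Nominal growth factor: 1.18100. Real growth factor = 1.18100 / 1.28788 ≈ 0.91701.
Total real return ≈ -8.2987%.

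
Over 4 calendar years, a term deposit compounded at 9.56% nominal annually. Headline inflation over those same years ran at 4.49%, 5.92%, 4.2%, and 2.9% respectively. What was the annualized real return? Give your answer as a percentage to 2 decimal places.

Cumulative inflation factor: 1.0449 × 1.0592 × 1.042 × 1.029 ≈ 1.18669.
Nominal growth factor: 1.44081. Real growth factor = 1.44081 / 1.18669 ≈ 1.21415.
Annualized: 1.21415^(1/4) − 1 ≈ 0.04971.

4.97%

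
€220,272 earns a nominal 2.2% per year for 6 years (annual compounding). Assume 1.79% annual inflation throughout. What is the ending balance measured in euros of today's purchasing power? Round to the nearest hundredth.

Nominal value at maturity: €220,272 × (1 + 2.2%)^6 ≈ €250,994.77.
Price-level factor over 6 years: (1 + 1.79%)^6 ≈ 1.1123224078.
The maturity value deflated by that factor is the answer in today's purchasing power.

€225,649.30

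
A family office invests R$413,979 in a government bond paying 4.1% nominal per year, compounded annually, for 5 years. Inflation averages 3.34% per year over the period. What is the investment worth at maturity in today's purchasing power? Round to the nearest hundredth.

R$429,427.32

Nominal value at maturity: R$413,979 × (1 + 4.1%)^5 ≈ R$506,094.90.
Price-level factor over 5 years: (1 + 3.34%)^5 ≈ 1.1785344610.
The maturity value deflated by that factor is the answer in today's purchasing power.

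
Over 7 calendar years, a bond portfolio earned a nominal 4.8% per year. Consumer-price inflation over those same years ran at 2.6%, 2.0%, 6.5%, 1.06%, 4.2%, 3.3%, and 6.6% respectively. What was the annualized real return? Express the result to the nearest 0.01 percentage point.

1.03%

Cumulative inflation factor: 1.026 × 1.020 × 1.065 × 1.0106 × 1.042 × 1.033 × 1.066 ≈ 1.29241.
Nominal growth factor: 1.38845. Real growth factor = 1.38845 / 1.29241 ≈ 1.07430.
Annualized: 1.07430^(1/7) − 1 ≈ 0.01029.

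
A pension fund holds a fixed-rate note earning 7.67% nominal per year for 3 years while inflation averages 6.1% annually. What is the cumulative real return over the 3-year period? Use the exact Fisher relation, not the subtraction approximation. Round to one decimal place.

4.5%

The annual real rate is (1+7.67%)/(1+6.1%) − 1 = 1.4797%.
Compounded over 3 years: (1 + 0.014797)^3 − 1 ≈ 0.04505.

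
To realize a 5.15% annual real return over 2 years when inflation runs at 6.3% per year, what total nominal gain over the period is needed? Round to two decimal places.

Required annual nominal rate: (1+5.15%)(1+6.3%) − 1 = 11.77445%.
Cumulative over 2 years: (1 + 0.1177445)^2 − 1 ≈ 0.24935.

24.94%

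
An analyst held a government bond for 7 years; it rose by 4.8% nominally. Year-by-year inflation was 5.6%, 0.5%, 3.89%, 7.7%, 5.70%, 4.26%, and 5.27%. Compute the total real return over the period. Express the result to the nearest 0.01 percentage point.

Cumulative inflation factor: 1.056 × 1.005 × 1.0389 × 1.077 × 1.0570 × 1.0426 × 1.0527 ≈ 1.37758.
Nominal growth factor: 1.04800. Real growth factor = 1.04800 / 1.37758 ≈ 0.76075.
Total real return ≈ -23.9246%.

-23.92%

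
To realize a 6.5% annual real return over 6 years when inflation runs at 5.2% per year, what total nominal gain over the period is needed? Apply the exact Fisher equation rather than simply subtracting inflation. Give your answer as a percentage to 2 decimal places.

Required annual nominal rate: (1+6.5%)(1+5.2%) − 1 = 12.038%.
Cumulative over 6 years: (1 + 0.12038)^6 − 1 ≈ 0.97784.

97.78%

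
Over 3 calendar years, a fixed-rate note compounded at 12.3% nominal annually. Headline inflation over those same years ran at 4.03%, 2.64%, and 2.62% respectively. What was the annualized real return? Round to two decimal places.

8.93%

Cumulative inflation factor: 1.0403 × 1.0264 × 1.0262 ≈ 1.09574.
Nominal growth factor: 1.41625. Real growth factor = 1.41625 / 1.09574 ≈ 1.29250.
Annualized: 1.29250^(1/3) − 1 ≈ 0.08929.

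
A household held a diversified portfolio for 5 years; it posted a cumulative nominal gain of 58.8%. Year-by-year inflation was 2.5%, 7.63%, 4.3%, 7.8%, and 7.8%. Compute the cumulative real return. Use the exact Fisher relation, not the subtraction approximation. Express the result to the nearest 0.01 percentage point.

18.76%

Cumulative inflation factor: 1.025 × 1.0763 × 1.043 × 1.078 × 1.078 ≈ 1.33715.
Nominal growth factor: 1.58800. Real growth factor = 1.58800 / 1.33715 ≈ 1.18760.
Total real return ≈ 18.7603%.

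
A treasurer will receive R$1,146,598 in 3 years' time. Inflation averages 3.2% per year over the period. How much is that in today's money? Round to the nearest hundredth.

R$1,043,210.83

Price-level factor over 3 years: (1 + 3.2%)^3 = 1.099104768.
Purchasing power today: R$1,146,598 divided by that factor.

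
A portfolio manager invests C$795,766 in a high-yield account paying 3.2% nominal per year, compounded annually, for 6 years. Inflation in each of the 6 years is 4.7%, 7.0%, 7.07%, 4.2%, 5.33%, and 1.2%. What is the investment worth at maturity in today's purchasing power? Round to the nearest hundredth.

C$721,547.60

Nominal value at maturity: C$795,766 × (1 + 3.2%)^6 ≈ C$961,310.23.
Price-level factor over 6 years: 1.047 × 1.070 × 1.0707 × 1.042 × 1.0533 × 1.012 ≈ 1.3322894157.
The maturity value deflated by that factor is the answer in today's purchasing power.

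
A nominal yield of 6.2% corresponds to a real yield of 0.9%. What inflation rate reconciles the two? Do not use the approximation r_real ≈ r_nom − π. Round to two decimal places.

5.25%

From (1+r_nom) = (1+r_real)(1+π), we get 1+π = (1 + 6.2%)/(1 + 0.9%) = 1.062/1.009 ≈ 1.05253.
So π ≈ 5.2527%.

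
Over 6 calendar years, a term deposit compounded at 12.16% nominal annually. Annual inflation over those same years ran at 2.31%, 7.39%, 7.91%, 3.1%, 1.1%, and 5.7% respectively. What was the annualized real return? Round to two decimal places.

7.28%

Cumulative inflation factor: 1.0231 × 1.0739 × 1.0791 × 1.031 × 1.011 × 1.057 ≈ 1.30626.
Nominal growth factor: 1.99080. Real growth factor = 1.99080 / 1.30626 ≈ 1.52405.
Annualized: 1.52405^(1/6) − 1 ≈ 0.07275.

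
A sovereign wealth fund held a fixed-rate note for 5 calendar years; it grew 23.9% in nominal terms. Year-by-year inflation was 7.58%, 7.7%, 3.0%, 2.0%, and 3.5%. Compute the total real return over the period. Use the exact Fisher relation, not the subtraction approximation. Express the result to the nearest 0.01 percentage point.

-1.66%

Cumulative inflation factor: 1.0758 × 1.077 × 1.030 × 1.020 × 1.035 ≈ 1.25987.
Nominal growth factor: 1.23900. Real growth factor = 1.23900 / 1.25987 ≈ 0.98344.
Total real return ≈ -1.6564%.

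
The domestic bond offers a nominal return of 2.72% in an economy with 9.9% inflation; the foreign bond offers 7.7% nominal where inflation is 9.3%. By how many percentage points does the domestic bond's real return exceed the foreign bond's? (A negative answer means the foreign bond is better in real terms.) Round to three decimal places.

-5.069

The domestic bond real return: 1.0272/1.099 − 1 = -6.5332%.
The foreign bond real return: 1.077/1.093 − 1 = -1.4639%.
Difference: -6.5332 − (-1.4639) = -5.0693 pp.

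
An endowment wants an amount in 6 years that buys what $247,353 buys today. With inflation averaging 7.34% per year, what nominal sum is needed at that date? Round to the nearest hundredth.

Cumulative price-level factor: (1+7.34%)^6 ≈ 1.5295706645.
Multiplying $247,353 by the price-level factor gives the future nominal sum.

$378,343.89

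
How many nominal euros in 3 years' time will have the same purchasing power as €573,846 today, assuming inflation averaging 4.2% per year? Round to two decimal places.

Cumulative price-level factor: (1+4.2%)^3 = 1.131366088.
Multiplying €573,846 by the price-level factor gives the future nominal sum.

€649,229.90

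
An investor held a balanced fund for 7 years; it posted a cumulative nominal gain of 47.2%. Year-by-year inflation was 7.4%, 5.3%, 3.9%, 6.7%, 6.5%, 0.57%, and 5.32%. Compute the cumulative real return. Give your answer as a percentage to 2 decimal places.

4.08%

Cumulative inflation factor: 1.074 × 1.053 × 1.039 × 1.067 × 1.065 × 1.0057 × 1.0532 ≈ 1.41430.
Nominal growth factor: 1.47200. Real growth factor = 1.47200 / 1.41430 ≈ 1.04080.
Total real return ≈ 4.0798%.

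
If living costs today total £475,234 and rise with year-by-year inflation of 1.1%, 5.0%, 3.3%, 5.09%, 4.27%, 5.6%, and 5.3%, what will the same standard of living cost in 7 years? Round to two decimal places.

£634,981.88

Cumulative price-level factor: 1.011 × 1.050 × 1.033 × 1.0509 × 1.0427 × 1.056 × 1.053 ≈ 1.3361457393.
Multiplying £475,234 by the price-level factor gives the future nominal sum.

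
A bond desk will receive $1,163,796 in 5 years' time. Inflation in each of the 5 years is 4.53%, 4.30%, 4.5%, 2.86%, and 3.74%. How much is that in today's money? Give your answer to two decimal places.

Price-level factor over 5 years: 1.0453 × 1.0430 × 1.045 × 1.0286 × 1.0374 ≈ 1.2157221037.
Purchasing power today: $1,163,796 divided by that factor.

$957,287.85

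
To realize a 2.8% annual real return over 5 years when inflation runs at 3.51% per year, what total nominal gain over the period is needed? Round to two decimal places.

36.42%

Required annual nominal rate: (1+2.8%)(1+3.51%) − 1 = 6.40828%.
Cumulative over 5 years: (1 + 0.0640828)^5 − 1 ≈ 0.36420.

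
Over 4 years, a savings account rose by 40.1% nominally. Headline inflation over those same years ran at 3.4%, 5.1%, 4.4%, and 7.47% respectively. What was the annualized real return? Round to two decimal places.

3.53%

Cumulative inflation factor: 1.034 × 1.051 × 1.044 × 1.0747 ≈ 1.21930.
Nominal growth factor: 1.40100. Real growth factor = 1.40100 / 1.21930 ≈ 1.14902.
Annualized: 1.14902^(1/4) − 1 ≈ 0.03534.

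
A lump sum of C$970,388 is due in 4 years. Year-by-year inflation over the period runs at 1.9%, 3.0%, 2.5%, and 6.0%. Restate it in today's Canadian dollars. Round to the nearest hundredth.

C$850,950.46

Price-level factor over 4 years: 1.019 × 1.030 × 1.025 × 1.060 = 1.140357805.
Purchasing power today: C$970,388 divided by that factor.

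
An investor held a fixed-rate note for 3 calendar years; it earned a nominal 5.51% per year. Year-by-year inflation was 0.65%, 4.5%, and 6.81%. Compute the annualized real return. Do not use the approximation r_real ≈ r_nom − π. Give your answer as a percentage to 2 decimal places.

Cumulative inflation factor: 1.0065 × 1.045 × 1.0681 ≈ 1.12342.
Nominal growth factor: 1.17458. Real growth factor = 1.17458 / 1.12342 ≈ 1.04554.
Annualized: 1.04554^(1/3) − 1 ≈ 0.01495.

1.50%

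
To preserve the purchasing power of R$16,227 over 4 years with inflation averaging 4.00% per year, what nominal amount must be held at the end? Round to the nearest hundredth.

R$18,983.29

Cumulative price-level factor: (1+4.00%)^4 = 1.16985856.
Multiplying R$16,227 by the price-level factor gives the future nominal sum.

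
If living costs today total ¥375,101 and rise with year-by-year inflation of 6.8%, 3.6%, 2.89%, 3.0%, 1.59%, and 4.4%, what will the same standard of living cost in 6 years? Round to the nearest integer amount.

Cumulative price-level factor: 1.068 × 1.036 × 1.0289 × 1.030 × 1.0159 × 1.044 ≈ 1.2436347795.
The nominal amount required is ¥375,101 scaled up by that factor.

¥466,489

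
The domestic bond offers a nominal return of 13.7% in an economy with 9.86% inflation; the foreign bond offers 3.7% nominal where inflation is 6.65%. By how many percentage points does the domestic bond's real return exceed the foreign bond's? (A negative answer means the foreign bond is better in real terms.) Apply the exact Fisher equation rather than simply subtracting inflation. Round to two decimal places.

6.26

The domestic bond real return: 1.137/1.0986 − 1 = 3.495%.
The foreign bond real return: 1.037/1.0665 − 1 = -2.766%.
Difference: 3.495 − (-2.766) = 6.261 pp.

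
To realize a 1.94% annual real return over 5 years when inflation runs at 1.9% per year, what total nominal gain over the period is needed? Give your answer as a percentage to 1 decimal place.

Required annual nominal rate: (1+1.94%)(1+1.9%) − 1 = 3.87686%.
Cumulative over 5 years: (1 + 0.0387686)^5 − 1 ≈ 0.20947.

20.9%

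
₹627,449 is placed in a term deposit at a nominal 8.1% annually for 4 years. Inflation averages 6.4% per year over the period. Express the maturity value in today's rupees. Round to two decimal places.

₹668,520.45

Nominal value at maturity: ₹627,449 × (1 + 8.1%)^4 ≈ ₹856,803.45.
Price-level factor over 4 years: (1 + 6.4%)^4 ≈ 1.2816413532.
The maturity value deflated by that factor is the answer in today's purchasing power.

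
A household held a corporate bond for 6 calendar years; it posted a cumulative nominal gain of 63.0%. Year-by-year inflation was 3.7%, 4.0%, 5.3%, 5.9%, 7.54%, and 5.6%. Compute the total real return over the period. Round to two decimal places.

19.35%

Cumulative inflation factor: 1.037 × 1.040 × 1.053 × 1.059 × 1.0754 × 1.056 ≈ 1.36575.
Nominal growth factor: 1.63000. Real growth factor = 1.63000 / 1.36575 ≈ 1.19349.
Total real return ≈ 19.3486%.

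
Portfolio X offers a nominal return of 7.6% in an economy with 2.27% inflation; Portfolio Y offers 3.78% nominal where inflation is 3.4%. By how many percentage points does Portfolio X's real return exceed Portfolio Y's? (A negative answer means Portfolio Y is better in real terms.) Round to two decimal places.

Portfolio X real return: 1.076/1.0227 − 1 = 5.212%.
Portfolio Y real return: 1.0378/1.034 − 1 = 0.368%.
Difference: 5.212 − 0.368 = 4.844 pp.

4.84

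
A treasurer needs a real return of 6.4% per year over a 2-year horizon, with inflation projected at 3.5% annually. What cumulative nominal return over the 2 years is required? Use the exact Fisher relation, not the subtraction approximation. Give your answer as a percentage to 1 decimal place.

21.3%

Required annual nominal rate: (1+6.4%)(1+3.5%) − 1 = 10.124%.
Cumulative over 2 years: (1 + 0.10124)^2 − 1 ≈ 0.21273.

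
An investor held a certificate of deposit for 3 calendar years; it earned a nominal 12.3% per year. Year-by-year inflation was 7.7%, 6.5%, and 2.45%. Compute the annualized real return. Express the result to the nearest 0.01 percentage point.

6.42%

Cumulative inflation factor: 1.077 × 1.065 × 1.0245 ≈ 1.17511.
Nominal growth factor: 1.41625. Real growth factor = 1.41625 / 1.17511 ≈ 1.20521.
Annualized: 1.20521^(1/3) − 1 ≈ 0.06419.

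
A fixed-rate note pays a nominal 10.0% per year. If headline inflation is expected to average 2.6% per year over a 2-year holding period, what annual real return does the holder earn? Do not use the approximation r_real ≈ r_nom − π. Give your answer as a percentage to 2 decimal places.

With constant rates the annual real return is the same each year: (1+10.0%)/(1+2.6%) − 1 = 0.07212.

7.21%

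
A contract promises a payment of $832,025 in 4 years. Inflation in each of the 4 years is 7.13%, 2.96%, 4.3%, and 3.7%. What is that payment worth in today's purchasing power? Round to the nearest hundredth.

Price-level factor over 4 years: 1.0713 × 1.0296 × 1.043 × 1.037 ≈ 1.1930062081.
Purchasing power today: $832,025 divided by that factor.

$697,418.84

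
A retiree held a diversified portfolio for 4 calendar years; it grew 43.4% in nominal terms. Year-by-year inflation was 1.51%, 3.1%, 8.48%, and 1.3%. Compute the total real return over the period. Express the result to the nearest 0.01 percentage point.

24.69%

Cumulative inflation factor: 1.0151 × 1.031 × 1.0848 × 1.013 ≈ 1.15008.
Nominal growth factor: 1.43400. Real growth factor = 1.43400 / 1.15008 ≈ 1.24687.
Total real return ≈ 24.6874%.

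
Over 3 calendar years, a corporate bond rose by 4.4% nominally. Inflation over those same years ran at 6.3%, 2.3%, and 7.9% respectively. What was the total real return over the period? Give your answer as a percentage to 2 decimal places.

Cumulative inflation factor: 1.063 × 1.023 × 1.079 ≈ 1.17336.
Nominal growth factor: 1.04400. Real growth factor = 1.04400 / 1.17336 ≈ 0.88975.
Total real return ≈ -11.0246%.

-11.02%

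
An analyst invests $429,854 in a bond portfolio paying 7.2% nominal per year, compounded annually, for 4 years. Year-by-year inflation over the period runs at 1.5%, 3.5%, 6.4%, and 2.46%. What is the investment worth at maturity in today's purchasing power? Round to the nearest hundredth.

Nominal value at maturity: $429,854 × (1 + 7.2%)^4 ≈ $567,675.45.
Price-level factor over 4 years: 1.015 × 1.035 × 1.064 × 1.0246 ≈ 1.1452554616.
The maturity value deflated by that factor is the answer in today's purchasing power.

$495,675.83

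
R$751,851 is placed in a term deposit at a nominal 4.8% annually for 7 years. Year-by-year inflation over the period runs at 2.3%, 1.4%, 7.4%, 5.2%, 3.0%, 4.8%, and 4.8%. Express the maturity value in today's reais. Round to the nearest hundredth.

Nominal value at maturity: R$751,851 × (1 + 4.8%)^7 ≈ R$1,043,904.48.
Price-level factor over 7 years: 1.023 × 1.014 × 1.074 × 1.052 × 1.030 × 1.048 × 1.048 ≈ 1.3258469683.
The maturity value deflated by that factor is the answer in today's purchasing power.

R$787,349.15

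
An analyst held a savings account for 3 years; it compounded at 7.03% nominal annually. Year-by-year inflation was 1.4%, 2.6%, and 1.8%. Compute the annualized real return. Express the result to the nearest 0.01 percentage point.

Cumulative inflation factor: 1.014 × 1.026 × 1.018 ≈ 1.05909.
Nominal growth factor: 1.22607. Real growth factor = 1.22607 / 1.05909 ≈ 1.15767.
Annualized: 1.15767^(1/3) − 1 ≈ 0.05001.

5.00%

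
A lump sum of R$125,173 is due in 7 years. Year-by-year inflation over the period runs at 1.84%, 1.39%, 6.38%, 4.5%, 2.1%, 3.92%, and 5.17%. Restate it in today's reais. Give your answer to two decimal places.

R$97,724.65

Price-level factor over 7 years: 1.0184 × 1.0139 × 1.0638 × 1.045 × 1.021 × 1.0392 × 1.0517 ≈ 1.2808743954.
Purchasing power today: R$125,173 divided by that factor.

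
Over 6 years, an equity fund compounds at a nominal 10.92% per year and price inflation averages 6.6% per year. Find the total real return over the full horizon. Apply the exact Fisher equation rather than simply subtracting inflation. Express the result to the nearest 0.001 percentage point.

26.916%

The annual real rate is (1+10.92%)/(1+6.6%) − 1 = 4.0525%.
Compounded over 6 years: (1 + 0.040525)^6 − 1 ≈ 0.26916.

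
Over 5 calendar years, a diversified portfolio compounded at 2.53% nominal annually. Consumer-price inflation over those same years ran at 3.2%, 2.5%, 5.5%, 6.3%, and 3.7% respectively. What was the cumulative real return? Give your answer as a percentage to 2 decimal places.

Cumulative inflation factor: 1.032 × 1.025 × 1.055 × 1.063 × 1.037 ≈ 1.23018.
Nominal growth factor: 1.13306. Real growth factor = 1.13306 / 1.23018 ≈ 0.92106.
Total real return ≈ -7.8942%.

-7.89%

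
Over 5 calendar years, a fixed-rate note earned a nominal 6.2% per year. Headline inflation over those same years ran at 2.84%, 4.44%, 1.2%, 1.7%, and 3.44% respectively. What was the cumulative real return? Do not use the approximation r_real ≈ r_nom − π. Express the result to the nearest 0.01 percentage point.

Cumulative inflation factor: 1.0284 × 1.0444 × 1.012 × 1.017 × 1.0344 ≈ 1.14345.
Nominal growth factor: 1.35090. Real growth factor = 1.35090 / 1.14345 ≈ 1.18142.
Total real return ≈ 18.1418%.

18.14%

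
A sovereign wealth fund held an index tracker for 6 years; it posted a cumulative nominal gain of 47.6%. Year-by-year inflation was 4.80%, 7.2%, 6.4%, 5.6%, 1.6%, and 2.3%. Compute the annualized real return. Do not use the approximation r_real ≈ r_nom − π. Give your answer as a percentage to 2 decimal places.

Cumulative inflation factor: 1.0480 × 1.072 × 1.064 × 1.056 × 1.016 × 1.023 ≈ 1.31199.
Nominal growth factor: 1.47600. Real growth factor = 1.47600 / 1.31199 ≈ 1.12501.
Annualized: 1.12501^(1/6) − 1 ≈ 0.01983.

1.98%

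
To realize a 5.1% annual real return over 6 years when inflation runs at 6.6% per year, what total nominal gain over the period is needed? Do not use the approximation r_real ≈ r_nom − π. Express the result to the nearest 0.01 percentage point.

97.77%

Required annual nominal rate: (1+5.1%)(1+6.6%) − 1 = 12.0366%.
Cumulative over 6 years: (1 + 0.120366)^6 − 1 ≈ 0.97770.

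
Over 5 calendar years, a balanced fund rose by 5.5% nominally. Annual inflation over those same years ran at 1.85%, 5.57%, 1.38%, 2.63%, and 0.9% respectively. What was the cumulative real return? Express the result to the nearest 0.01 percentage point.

Cumulative inflation factor: 1.0185 × 1.0557 × 1.0138 × 1.0263 × 1.009 ≈ 1.12881.
Nominal growth factor: 1.05500. Real growth factor = 1.05500 / 1.12881 ≈ 0.93462.
Total real return ≈ -6.5384%.

-6.54%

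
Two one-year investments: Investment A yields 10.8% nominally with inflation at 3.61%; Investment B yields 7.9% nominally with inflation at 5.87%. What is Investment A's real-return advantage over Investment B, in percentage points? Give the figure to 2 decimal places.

5.02

Investment A real return: 1.108/1.0361 − 1 = 6.939%.
Investment B real return: 1.079/1.0587 − 1 = 1.917%.
Difference: 6.939 − 1.917 = 5.022 pp.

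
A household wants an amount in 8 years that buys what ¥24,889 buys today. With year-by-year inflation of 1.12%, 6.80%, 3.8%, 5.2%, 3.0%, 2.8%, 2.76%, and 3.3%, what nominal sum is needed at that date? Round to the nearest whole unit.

¥32,990

Cumulative price-level factor: 1.0112 × 1.0680 × 1.038 × 1.052 × 1.030 × 1.028 × 1.0276 × 1.033 ≈ 1.3254891083.
Multiplying ¥24,889 by the price-level factor gives the future nominal sum.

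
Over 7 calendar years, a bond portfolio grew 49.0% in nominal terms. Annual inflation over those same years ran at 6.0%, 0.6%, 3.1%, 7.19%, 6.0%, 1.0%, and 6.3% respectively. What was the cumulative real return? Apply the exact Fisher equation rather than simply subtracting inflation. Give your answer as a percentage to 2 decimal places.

11.10%

Cumulative inflation factor: 1.060 × 1.006 × 1.031 × 1.0719 × 1.060 × 1.010 × 1.063 ≈ 1.34115.
Nominal growth factor: 1.49000. Real growth factor = 1.49000 / 1.34115 ≈ 1.11099.
Total real return ≈ 11.0987%.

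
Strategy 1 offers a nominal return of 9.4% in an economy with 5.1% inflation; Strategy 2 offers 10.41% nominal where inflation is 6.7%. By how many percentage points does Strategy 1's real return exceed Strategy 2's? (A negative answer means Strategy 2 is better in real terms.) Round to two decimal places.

0.61

Strategy 1 real return: 1.094/1.051 − 1 = 4.091%.
Strategy 2 real return: 1.1041/1.067 − 1 = 3.477%.
Difference: 4.091 − 3.477 = 0.614 pp.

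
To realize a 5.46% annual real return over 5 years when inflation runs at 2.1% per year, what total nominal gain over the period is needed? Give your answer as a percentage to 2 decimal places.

Required annual nominal rate: (1+5.46%)(1+2.1%) − 1 = 7.67466%.
Cumulative over 5 years: (1 + 0.0767466)^5 − 1 ≈ 0.44733.

44.73%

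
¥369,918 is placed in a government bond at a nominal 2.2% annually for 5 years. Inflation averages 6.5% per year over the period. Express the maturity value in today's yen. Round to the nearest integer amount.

Nominal value at maturity: ¥369,918 × (1 + 2.2%)^5 ≈ ¥412,439.
Price-level factor over 5 years: (1 + 6.5%)^5 ≈ 1.3700866634.
Dividing the nominal maturity value by the price-level factor gives the value in today's money.

¥301,031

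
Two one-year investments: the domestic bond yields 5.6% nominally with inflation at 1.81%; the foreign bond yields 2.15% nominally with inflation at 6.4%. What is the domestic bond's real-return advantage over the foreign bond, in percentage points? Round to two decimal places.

7.72

The domestic bond real return: 1.056/1.0181 − 1 = 3.723%.
The foreign bond real return: 1.0215/1.064 − 1 = -3.994%.
Difference: 3.723 − (-3.994) = 7.717 pp.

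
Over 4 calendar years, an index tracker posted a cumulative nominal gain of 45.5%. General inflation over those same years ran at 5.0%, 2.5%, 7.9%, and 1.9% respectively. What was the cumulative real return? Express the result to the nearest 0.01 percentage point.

Cumulative inflation factor: 1.050 × 1.025 × 1.079 × 1.019 ≈ 1.18334.
Nominal growth factor: 1.45500. Real growth factor = 1.45500 / 1.18334 ≈ 1.22957.
Total real return ≈ 22.9573%.

22.96%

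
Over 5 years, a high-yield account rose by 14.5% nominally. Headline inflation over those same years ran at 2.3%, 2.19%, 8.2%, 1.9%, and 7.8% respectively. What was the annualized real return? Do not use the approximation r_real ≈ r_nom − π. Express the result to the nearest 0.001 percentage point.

-1.621%

Cumulative inflation factor: 1.023 × 1.0219 × 1.082 × 1.019 × 1.078 ≈ 1.24252.
Nominal growth factor: 1.14500. Real growth factor = 1.14500 / 1.24252 ≈ 0.92151.
Annualized: 0.92151^(1/5) − 1 ≈ -0.01621.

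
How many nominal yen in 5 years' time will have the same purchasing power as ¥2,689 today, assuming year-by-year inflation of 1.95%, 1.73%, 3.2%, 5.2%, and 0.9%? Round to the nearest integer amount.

¥3,055

Cumulative price-level factor: 1.0195 × 1.0173 × 1.032 × 1.052 × 1.009 ≈ 1.1361165281.
Multiplying ¥2,689 by the price-level factor gives the future nominal sum.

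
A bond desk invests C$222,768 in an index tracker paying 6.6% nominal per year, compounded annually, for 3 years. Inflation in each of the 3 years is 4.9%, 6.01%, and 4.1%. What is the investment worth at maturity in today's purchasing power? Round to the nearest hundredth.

Nominal value at maturity: C$222,768 × (1 + 6.6%)^3 ≈ C$269,851.24.
Price-level factor over 3 years: 1.049 × 1.0601 × 1.041 = 1.1576387409.
The maturity value deflated by that factor is the answer in today's purchasing power.

C$233,104.88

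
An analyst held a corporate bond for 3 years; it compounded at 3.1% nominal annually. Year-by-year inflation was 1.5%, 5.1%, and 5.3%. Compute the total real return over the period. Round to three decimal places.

-2.438%

Cumulative inflation factor: 1.015 × 1.051 × 1.053 ≈ 1.12330.
Nominal growth factor: 1.09591. Real growth factor = 1.09591 / 1.12330 ≈ 0.97562.
Total real return ≈ -2.4384%.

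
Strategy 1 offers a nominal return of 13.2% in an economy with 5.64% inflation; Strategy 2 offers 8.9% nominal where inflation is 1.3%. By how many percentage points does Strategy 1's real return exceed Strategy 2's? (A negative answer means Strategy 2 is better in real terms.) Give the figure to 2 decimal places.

-0.35

Strategy 1 real return: 1.132/1.0564 − 1 = 7.156%.
Strategy 2 real return: 1.089/1.013 − 1 = 7.502%.
Difference: 7.156 − 7.502 = -0.346 pp.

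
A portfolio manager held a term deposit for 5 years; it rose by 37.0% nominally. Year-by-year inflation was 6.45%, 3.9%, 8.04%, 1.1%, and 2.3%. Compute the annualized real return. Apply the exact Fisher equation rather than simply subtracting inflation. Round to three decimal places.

Cumulative inflation factor: 1.0645 × 1.039 × 1.0804 × 1.011 × 1.023 ≈ 1.23587.
Nominal growth factor: 1.37000. Real growth factor = 1.37000 / 1.23587 ≈ 1.10853.
Annualized: 1.10853^(1/5) − 1 ≈ 0.02082.

2.082%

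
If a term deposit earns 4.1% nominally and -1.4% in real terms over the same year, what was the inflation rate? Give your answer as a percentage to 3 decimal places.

5.578%

From (1+r_nom) = (1+r_real)(1+π), we get 1+π = (1 + 4.1%)/(1 − 1.4%) = 1.041/0.986 ≈ 1.05578.
So π ≈ 5.5781%.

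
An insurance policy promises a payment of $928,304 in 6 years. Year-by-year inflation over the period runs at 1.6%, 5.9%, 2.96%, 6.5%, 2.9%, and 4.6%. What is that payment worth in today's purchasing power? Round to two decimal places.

Price-level factor over 6 years: 1.016 × 1.059 × 1.0296 × 1.065 × 1.029 × 1.046 ≈ 1.2698571511.
Purchasing power today: $928,304 divided by that factor.

$731,030.26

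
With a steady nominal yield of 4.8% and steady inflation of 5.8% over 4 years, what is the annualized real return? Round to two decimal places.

-0.95%

With constant rates the annual real return is the same each year: (1+4.8%)/(1+5.8%) − 1 = -0.00945.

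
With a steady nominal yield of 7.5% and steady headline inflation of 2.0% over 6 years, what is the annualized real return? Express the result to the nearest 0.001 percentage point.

5.392%

With constant rates the annual real return is the same each year: (1+7.5%)/(1+2.0%) − 1 = 0.05392.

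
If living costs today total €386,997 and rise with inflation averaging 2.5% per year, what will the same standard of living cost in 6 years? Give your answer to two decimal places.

€448,797.87

Cumulative price-level factor: (1+2.5%)^6 ≈ 1.1596934182.
The nominal amount required is €386,997 scaled up by that factor.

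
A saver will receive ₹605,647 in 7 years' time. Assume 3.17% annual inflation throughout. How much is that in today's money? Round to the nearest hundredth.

₹486,794.38

Price-level factor over 7 years: (1 + 3.17%)^7 ≈ 1.2441536380.
Purchasing power today: ₹605,647 divided by that factor.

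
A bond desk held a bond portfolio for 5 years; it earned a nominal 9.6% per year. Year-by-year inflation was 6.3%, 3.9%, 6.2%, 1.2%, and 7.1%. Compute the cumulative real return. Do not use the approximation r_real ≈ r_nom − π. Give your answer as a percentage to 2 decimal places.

Cumulative inflation factor: 1.063 × 1.039 × 1.062 × 1.012 × 1.071 ≈ 1.27129.
Nominal growth factor: 1.58144. Real growth factor = 1.58144 / 1.27129 ≈ 1.24397.
Total real return ≈ 24.3969%.

24.40%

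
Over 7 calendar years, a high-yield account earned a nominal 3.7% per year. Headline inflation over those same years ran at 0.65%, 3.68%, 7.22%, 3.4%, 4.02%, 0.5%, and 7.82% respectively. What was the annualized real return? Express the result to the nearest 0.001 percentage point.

Cumulative inflation factor: 1.0065 × 1.0368 × 1.0722 × 1.034 × 1.0402 × 1.005 × 1.0782 ≈ 1.30403.
Nominal growth factor: 1.28959. Real growth factor = 1.28959 / 1.30403 ≈ 0.98893.
Annualized: 0.98893^(1/7) − 1 ≈ -0.00159.

-0.159%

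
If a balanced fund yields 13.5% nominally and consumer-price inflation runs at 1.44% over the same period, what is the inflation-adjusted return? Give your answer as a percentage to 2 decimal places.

Real return via the Fisher equation: (1 + 13.5%)/(1 + 1.44%) − 1 = 1.135/1.0144 − 1 ≈ 0.11889.

11.89%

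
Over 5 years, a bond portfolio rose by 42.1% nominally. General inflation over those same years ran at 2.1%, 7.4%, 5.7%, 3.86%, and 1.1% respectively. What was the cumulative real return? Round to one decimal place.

16.8%

Cumulative inflation factor: 1.021 × 1.074 × 1.057 × 1.0386 × 1.011 ≈ 1.21704.
Nominal growth factor: 1.42100. Real growth factor = 1.42100 / 1.21704 ≈ 1.16759.
Total real return ≈ 16.7588%.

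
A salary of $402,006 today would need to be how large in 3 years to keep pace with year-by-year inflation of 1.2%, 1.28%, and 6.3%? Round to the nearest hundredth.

Cumulative price-level factor: 1.012 × 1.0128 × 1.063 = 1.0895256768.
The nominal amount required is $402,006 scaled up by that factor.

$437,995.86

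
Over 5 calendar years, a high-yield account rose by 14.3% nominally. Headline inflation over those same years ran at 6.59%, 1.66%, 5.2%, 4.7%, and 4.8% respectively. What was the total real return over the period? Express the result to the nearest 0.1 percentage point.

Cumulative inflation factor: 1.0659 × 1.0166 × 1.052 × 1.047 × 1.048 ≈ 1.25081.
Nominal growth factor: 1.14300. Real growth factor = 1.14300 / 1.25081 ≈ 0.91381.
Total real return ≈ -8.6190%.

-8.6%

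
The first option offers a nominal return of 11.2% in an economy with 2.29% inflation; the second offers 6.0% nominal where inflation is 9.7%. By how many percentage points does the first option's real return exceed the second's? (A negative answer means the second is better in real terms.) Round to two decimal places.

The first option real return: 1.112/1.0229 − 1 = 8.711%.
The second real return: 1.060/1.097 − 1 = -3.373%.
Difference: 8.711 − (-3.373) = 12.084 pp.

12.08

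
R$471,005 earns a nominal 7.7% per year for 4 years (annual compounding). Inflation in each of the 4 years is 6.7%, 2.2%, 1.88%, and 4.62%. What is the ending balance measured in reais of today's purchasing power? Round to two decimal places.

R$545,216.97

Nominal value at maturity: R$471,005 × (1 + 7.7%)^4 ≈ R$633,706.75.
Price-level factor over 4 years: 1.067 × 1.022 × 1.0188 × 1.0462 ≈ 1.1623019521.
Dividing the nominal maturity value by the price-level factor gives the value in today's money.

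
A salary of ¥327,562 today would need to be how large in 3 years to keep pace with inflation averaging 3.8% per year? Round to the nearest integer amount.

Cumulative price-level factor: (1+3.8%)^3 = 1.118386872.
The nominal amount required is ¥327,562 scaled up by that factor.

¥366,341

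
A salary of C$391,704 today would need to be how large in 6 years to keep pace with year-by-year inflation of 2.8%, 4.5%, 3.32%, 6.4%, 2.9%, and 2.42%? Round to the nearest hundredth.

Cumulative price-level factor: 1.028 × 1.045 × 1.0332 × 1.064 × 1.029 × 1.0242 ≈ 1.2446165649.
The nominal amount required is C$391,704 scaled up by that factor.

C$487,521.29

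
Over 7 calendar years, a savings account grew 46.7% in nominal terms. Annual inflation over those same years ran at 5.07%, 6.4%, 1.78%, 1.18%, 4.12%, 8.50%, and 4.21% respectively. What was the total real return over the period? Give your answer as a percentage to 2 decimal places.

Cumulative inflation factor: 1.0507 × 1.064 × 1.0178 × 1.0118 × 1.0412 × 1.0850 × 1.0421 ≈ 1.35535.
Nominal growth factor: 1.46700. Real growth factor = 1.46700 / 1.35535 ≈ 1.08238.
Total real return ≈ 8.2379%.

8.24%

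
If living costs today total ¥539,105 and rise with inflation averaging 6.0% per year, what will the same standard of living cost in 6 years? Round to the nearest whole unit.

Cumulative price-level factor: (1+6.0%)^6 ≈ 1.4185191123.
Multiplying ¥539,105 by the price-level factor gives the future nominal sum.

¥764,731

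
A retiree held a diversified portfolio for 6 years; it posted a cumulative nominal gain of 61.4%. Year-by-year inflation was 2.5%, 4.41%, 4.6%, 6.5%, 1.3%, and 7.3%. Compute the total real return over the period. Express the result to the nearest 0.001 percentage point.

Cumulative inflation factor: 1.025 × 1.0441 × 1.046 × 1.065 × 1.013 × 1.073 ≈ 1.29586.
Nominal growth factor: 1.61400. Real growth factor = 1.61400 / 1.29586 ≈ 1.24551.
Total real return ≈ 24.5510%.

24.551%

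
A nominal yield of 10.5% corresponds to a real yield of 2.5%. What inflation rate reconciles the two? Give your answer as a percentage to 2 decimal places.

7.80%

From (1+r_nom) = (1+r_real)(1+π), we get 1+π = (1 + 10.5%)/(1 + 2.5%) = 1.105/1.025 ≈ 1.07805.
So π ≈ 7.8049%.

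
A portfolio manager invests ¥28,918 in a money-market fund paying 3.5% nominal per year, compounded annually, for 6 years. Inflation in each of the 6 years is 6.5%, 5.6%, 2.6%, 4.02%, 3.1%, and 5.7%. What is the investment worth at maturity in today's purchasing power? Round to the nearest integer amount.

Nominal value at maturity: ¥28,918 × (1 + 3.5%)^6 ≈ ¥35,548.
Price-level factor over 6 years: 1.065 × 1.056 × 1.026 × 1.0402 × 1.031 × 1.057 ≈ 1.3080109774.
The maturity value deflated by that factor is the answer in today's purchasing power.

¥27,177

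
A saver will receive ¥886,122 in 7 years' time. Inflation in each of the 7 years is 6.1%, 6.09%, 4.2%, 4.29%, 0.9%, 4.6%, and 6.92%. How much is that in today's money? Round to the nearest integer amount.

Price-level factor over 7 years: 1.061 × 1.0609 × 1.042 × 1.0429 × 1.009 × 1.046 × 1.0692 ≈ 1.3803271191.
Purchasing power today: ¥886,122 divided by that factor.

¥641,965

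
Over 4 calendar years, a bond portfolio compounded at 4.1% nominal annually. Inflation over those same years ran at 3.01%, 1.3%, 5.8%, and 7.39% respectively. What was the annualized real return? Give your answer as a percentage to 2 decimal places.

Cumulative inflation factor: 1.0301 × 1.013 × 1.058 × 1.0739 ≈ 1.18560.
Nominal growth factor: 1.17436. Real growth factor = 1.17436 / 1.18560 ≈ 0.99052.
Annualized: 0.99052^(1/4) − 1 ≈ -0.00238.

-0.24%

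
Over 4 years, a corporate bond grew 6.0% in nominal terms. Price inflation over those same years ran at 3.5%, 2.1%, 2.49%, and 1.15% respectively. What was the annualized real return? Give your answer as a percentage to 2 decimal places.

Cumulative inflation factor: 1.035 × 1.021 × 1.0249 × 1.0115 ≈ 1.09550.
Nominal growth factor: 1.06000. Real growth factor = 1.06000 / 1.09550 ≈ 0.96759.
Annualized: 0.96759^(1/4) − 1 ≈ -0.00820.

-0.82%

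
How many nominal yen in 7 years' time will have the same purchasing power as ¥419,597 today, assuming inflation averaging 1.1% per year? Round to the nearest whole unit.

¥452,992

Cumulative price-level factor: (1+1.1%)^7 ≈ 1.0795881008.
The nominal amount required is ¥419,597 scaled up by that factor.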